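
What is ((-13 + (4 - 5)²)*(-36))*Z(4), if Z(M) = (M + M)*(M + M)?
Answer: 27648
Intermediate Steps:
Z(M) = 4*M² (Z(M) = (2*M)*(2*M) = 4*M²)
((-13 + (4 - 5)²)*(-36))*Z(4) = ((-13 + (4 - 5)²)*(-36))*(4*4²) = ((-13 + (-1)²)*(-36))*(4*16) = ((-13 + 1)*(-36))*64 = -12*(-36)*64 = 432*64 = 27648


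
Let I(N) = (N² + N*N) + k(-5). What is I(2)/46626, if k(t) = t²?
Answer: 11/15542 ≈ 0.00070776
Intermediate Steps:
I(N) = 25 + 2*N² (I(N) = (N² + N*N) + (-5)² = (N² + N²) + 25 = 2*N² + 25 = 25 + 2*N²)
I(2)/46626 = (25 + 2*2²)/46626 = (25 + 2*4)*(1/46626) = (25 + 8)*(1/46626) = 33*(1/46626) = 11/15542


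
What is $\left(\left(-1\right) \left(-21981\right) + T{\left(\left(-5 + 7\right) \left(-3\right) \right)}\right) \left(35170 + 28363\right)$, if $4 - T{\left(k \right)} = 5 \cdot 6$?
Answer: $1394867015$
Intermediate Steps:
$T{\left(k \right)} = -26$ ($T{\left(k \right)} = 4 - 5 \cdot 6 = 4 - 30 = -26$)
$\left(\left(-1\right) \left(-21981\right) + T{\left(\left(-5 + 7\right) \left(-3\right) \right)}\right) \left(35170 + 28363\right) = \left(\left(-1\right) \left(-21981\right) - 26\right) \left(35170 + 28363\right) = \left(21981 - 26\right) 63533 = 21955 \cdot 63533 = 1394867015$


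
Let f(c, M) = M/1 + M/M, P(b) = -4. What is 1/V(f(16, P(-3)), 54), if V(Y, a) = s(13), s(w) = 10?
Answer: 1/10 ≈ 0.10000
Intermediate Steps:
f(c, M) = 1 + M (f(c, M) = M*1 + 1 = M + 1 = 1 + M)
V(Y, a) = 10
1/V(f(16, P(-3)), 54) = 1/10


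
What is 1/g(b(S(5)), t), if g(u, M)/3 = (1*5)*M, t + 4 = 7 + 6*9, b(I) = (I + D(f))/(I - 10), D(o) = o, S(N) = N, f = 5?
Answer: 1/855 ≈ 0.0011696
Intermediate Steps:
b(I) = (5 + I)/(-10 + I) (b(I) = (I + 5)/(I - 10) = (5 + I)/(-10 + I))
t = 57 (t = -4 + (7 + 6*9) = -4 + (7 + 54) = -4 + 61 = 57)
g(u, M) = 15*M (g(u, M) = 3*((1*5)*M) = 3*(5*M) = 15*M)
1/g(b(S(5)), t) = 1/(15*57) = 1/855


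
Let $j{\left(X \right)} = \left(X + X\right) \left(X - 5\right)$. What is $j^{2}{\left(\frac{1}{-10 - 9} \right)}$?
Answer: $\frac{36864}{130321} \approx 0.28287$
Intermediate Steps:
$j{\left(X \right)} = 2 X \left(-5 + X\right)$
$j^{2}{\left(\frac{1}{-10 - 9} \right)} = \left(\frac{2 \left(-5 + \frac{1}{-10 - 9}\right)}{-10 - 9}\right)^{2} = \left(\frac{2 \left(-5 + \frac{1}{-19}\right)}{-19}\right)^{2} = \left(2 \left(- \frac{1}{19}\right) \left(-5 - \frac{1}{19}\right)\right)^{2} = \left(2 \left(- \frac{1}{19}\right) \left(- \frac{96}{19}\right)\right)^{2} = \left(\frac{192}{361}\right)^{2} = \frac{36864}{130321}$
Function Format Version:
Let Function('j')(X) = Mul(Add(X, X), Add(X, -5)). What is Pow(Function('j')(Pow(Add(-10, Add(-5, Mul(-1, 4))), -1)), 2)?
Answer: Rational(36864, 130321) ≈ 0.28287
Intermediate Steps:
Function('j')(X) = Mul(2, X, Add(-5, X)) (Function('j')(X) = Mul(Mul(2, X), Add(-5, X)) = Mul(2, X, Add(-5, X)))
Pow(Function('j')(Pow(Add(-10, Add(-5, Mul(-1, 4))), -1)), 2) = Pow(Mul(2, Pow(Add(-10, Add(-5, Mul(-1, 4))), -1), Add(-5, Pow(Add(-10, Add(-5, Mul(-1, 4))), -1))), 2) = Pow(Mul(2, Pow(Add(-10, Add(-5, -4)), -1), Add(-5, Pow(Add(-10, Add(-5, -4)), -1))), 2) = Pow(Mul(2, Pow(Add(-10, -9), -1), Add(-5, Pow(Add(-10, -9), -1))), 2) = Pow(Mul(2, Pow(-19, -1), Add(-5, Pow(-19, -1))), 2) = Pow(Mul(2, Rational(-1, 19), Add(-5, Rational(-1, 19))), 2) = Pow(Mul(2, Rational(-1, 19), Rational(-96, 19)), 2) = Pow(Rational(192, 361), 2) = Rational(36864, 130321)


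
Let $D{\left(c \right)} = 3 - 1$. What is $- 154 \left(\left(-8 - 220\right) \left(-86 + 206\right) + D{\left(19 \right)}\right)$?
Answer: $4213132$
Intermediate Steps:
$D{\left(c \right)} = 2$ ($D{\left(c \right)} = 3 - 1 = 2$)
$- 154 \left(\left(-8 - 220\right) \left(-86 + 206\right) + D{\left(19 \right)}\right) = - 154 \left(\left(-8 - 220\right) \left(-86 + 206\right) + 2\right) = - 154 \left(\left(-228\right) 120 + 2\right) = - 154 \left(-27360 + 2\right) = \left(-154\right) \left(-27358\right) = 4213132$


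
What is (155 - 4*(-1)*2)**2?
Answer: 26569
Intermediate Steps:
(155 - 4*(-1)*2)**2 = (155 + 4*2)**2 = (155 + 8)**2 = 163**2 = 26569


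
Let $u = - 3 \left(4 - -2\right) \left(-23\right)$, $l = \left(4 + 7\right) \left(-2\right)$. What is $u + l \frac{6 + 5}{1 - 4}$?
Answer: $\frac{1484}{3} \approx 494.67$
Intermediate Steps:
$l = -22$ ($l = 11 \left(-2\right) = -22$)
$u = 414$ ($u = - 3 \left(4 + 2\right) \left(-23\right) = - 3 \cdot 6 \left(-23\right) = \left(-3\right) \left(-138\right) = 414$)
$u + l \frac{6 + 5}{1 - 4} = 414 - 22 \frac{6 + 5}{1 - 4} = 414 - 22 \frac{11}{-3} = 414 - 22 \cdot 11 \left(- \frac{1}{3}\right) = 414 - - \frac{242}{3} = 414 + \frac{242}{3} = \frac{1484}{3}$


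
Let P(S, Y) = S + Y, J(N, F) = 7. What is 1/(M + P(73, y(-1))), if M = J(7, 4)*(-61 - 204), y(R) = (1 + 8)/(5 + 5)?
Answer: -10/17811 ≈ -0.00056145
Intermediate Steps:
y(R) = 9/10
M = -1855 (M = 7*(-61 - 204) = 7*(-265) = -1855)
1/(M + P(73, y(-1))) = 1/(-1855 + (73 + 9/10)) = 1/(-1855 + 739/10) = 1/(-17811/10) = -10/17811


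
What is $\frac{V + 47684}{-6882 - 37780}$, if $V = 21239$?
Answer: $- \frac{68923}{44662} \approx -1.5432$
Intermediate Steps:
$\frac{V + 47684}{-6882 - 37780} = \frac{21239 + 47684}{-6882 - 37780} = \frac{68923}{-44662} = 68923 \left(- \frac{1}{44662}\right) = - \frac{68923}{44662}$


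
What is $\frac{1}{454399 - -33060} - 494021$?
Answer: $- \frac{240814982638}{487459} \approx -4.9402 \cdot 10^{5}$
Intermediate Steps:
$\frac{1}{454399 - -33060} - 494021 = \frac{1}{454399 + 33060} - 494021 = \frac{1}{487459} - 494021 = - \frac{240814982638}{487459}$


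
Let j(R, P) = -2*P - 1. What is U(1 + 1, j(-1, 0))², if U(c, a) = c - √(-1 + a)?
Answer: (2 - I*√2)² ≈ 2.0 - 5.6569*I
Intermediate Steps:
j(R, P) = -1 - 2*P
U(1 + 1, j(-1, 0))² = ((1 + 1) - √(-1 + (-1 - 2*0)))² = (2 - √(-1 + (-1 + 0)))² = (2 - √(-1 - 1))² = (2 - √(-2))² = (2 - I*√2)²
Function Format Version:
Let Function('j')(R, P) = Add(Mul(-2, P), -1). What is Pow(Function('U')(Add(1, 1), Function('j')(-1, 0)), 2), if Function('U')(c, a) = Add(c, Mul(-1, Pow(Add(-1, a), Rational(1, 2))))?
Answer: Pow(Add(2, Mul(-1, I, Pow(2, Rational(1, 2)))), 2) ≈ Add(2.0000, Mul(-5.6569, I))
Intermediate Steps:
Function('j')(R, P) = Add(-1, Mul(-2, P))
Pow(Function('U')(Add(1, 1), Function('j')(-1, 0)), 2) = Pow(Add(Add(1, 1), Mul(-1, Pow(Add(-1, Add(-1, Mul(-2, 0))), Rational(1, 2)))), 2) = Pow(Add(2, Mul(-1, Pow(Add(-1, Add(-1, 0)), Rational(1, 2)))), 2) = Pow(Add(2, Mul(-1, Pow(Add(-1, -1), Rational(1, 2)))), 2) = Pow(Add(2, Mul(-1, Pow(-2, Rational(1, 2)))), 2) = Pow(Add(2, Mul(-1, Mul(I, Pow(2, Rational(1, 2))))), 2) = Pow(Add(2, Mul(-1, I, Pow(2, Rational(1, 2)))), 2)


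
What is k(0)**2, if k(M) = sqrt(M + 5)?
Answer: 5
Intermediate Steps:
k(M) = sqrt(5 + M)
k(0)**2 = (sqrt(5 + 0))**2 = (sqrt(5))**2 = 5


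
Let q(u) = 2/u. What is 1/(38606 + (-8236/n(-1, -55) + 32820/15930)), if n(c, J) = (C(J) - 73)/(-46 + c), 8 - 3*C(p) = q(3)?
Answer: 337185/11168146132 ≈ 3.0192e-5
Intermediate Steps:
C(p) = 22/9 (C(p) = 8/3 - 2/(3*3) = 8/3 - 1/3*2/3 = 8/3 - 2/9 = 22/9)
n(c, J) = -635/(9*(-46 + c)) (n(c, J) = (22/9 - 73)/(-46 + c) = -635/(9*(-46 + c)))
1/(38606 + (-8236/n(-1, -55) + 32820/15930)) = 1/(38606 + (-8236/((-635/(-414 + 9*(-1)))) + 32820/15930)) = 1/(38606 + (-8236/((-635/(-414 - 9))) + 32820*(1/15930))) = 1/(38606 + (-8236/((-635/(-423))) + 1094/531)) = 1/(38606 + (-8236/((-635*(-1/423))) + 1094/531)) = 1/(38606 + (-8236/635/423 + 1094/531)) = 1/(38606 + (-8236*423/635 + 1094/531)) = 1/(38606 + (-3483828/635 + 1094/531)) = 1/(38606 - 1849217978/337185) = 1/(11168146132/337185) = 337185/11168146132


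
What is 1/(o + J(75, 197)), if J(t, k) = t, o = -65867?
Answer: -1/65792 ≈ -1.5199e-5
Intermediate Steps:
1/(o + J(75, 197)) = 1/(-65867 + 75) = 1/(-65792) = -1/65792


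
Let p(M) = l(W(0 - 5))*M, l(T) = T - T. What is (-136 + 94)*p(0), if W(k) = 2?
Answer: 0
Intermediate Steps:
l(T) = 0
p(M) = 0 (p(M) = 0*M = 0)
(-136 + 94)*p(0) = (-136 + 94)*0 = -42*0 = 0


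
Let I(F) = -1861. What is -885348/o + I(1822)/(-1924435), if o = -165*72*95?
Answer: 9477194461/12066207450 ≈ 0.78543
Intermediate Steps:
o = -1128600 (o = -11880*95 = -1128600)
-885348/o + I(1822)/(-1924435) = -885348/(-1128600) - 1861/(-1924435) = -885348*(-1/1128600) - 1861*(-1/1924435) = 24593/31350 + 1861/1924435 = 9477194461/12066207450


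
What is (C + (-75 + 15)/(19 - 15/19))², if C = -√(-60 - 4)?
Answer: -1590556/29929 + 9120*I/173 ≈ -53.144 + 52.717*I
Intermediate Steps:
C = -8*I (C = -√(-64) = -8*I ≈ -8.0*I)
(C + (-75 + 15)/(19 - 15/19))² = (-8*I + (-75 + 15)/(19 - 15/19))² = (-8*I - 60/(19 - 15*1/19))² = (-8*I - 60/(19 - 15/19))² = (-8*I - 60/346/19)² = (-8*I - 60*19/346)² = (-8*I - 570/173)² = (-570/173 - 8*I)²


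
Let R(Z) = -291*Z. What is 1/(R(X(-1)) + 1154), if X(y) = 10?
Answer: -1/1756 ≈ -0.00056948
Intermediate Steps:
1/(R(X(-1)) + 1154) = 1/(-291*10 + 1154) = 1/(-2910 + 1154) = 1/(-1756) = -1/1756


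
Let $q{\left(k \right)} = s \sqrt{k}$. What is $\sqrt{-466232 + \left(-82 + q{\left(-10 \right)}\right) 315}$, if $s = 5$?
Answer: $\sqrt{-492062 + 1575 i \sqrt{10}} \approx 3.55 + 701.48 i$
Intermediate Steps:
$q{\left(k \right)} = 5 \sqrt{k}$
$\sqrt{-466232 + \left(-82 + q{\left(-10 \right)}\right) 315} = \sqrt{-466232 + \left(-82 + 5 \sqrt{-10}\right) 315} = \sqrt{-466232 + \left(-82 + 5 i \sqrt{10}\right) 315} = \sqrt{-466232 - \left(25830 - 1575 i \sqrt{10}\right)} = \sqrt{-492062 + 1575 i \sqrt{10}}$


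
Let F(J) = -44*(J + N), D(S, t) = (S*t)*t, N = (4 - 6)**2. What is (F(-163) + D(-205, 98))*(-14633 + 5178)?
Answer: 18549045920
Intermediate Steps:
N = 4 (N = (-2)**2 = 4)
D(S, t) = S*t**2
F(J) = -176 - 44*J (F(J) = -44*(J + 4) = -44*(4 + J) = -176 - 44*J)
(F(-163) + D(-205, 98))*(-14633 + 5178) = ((-176 - 44*(-163)) - 205*98**2)*(-14633 + 5178) = ((-176 + 7172) - 205*9604)*(-9455) = (6996 - 1968820)*(-9455) = -1961824*(-9455) = 18549045920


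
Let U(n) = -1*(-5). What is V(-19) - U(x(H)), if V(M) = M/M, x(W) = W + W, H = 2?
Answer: -4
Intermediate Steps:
x(W) = 2*W
U(n) = 5
V(M) = 1
V(-19) - U(x(H)) = 1 - 1*5 = 1 - 5 = -4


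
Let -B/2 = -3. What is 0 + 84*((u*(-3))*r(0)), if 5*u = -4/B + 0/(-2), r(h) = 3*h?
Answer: 0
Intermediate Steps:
B = 6 (B = -2*(-3) = 6)
u = -2/15 (u = (-4/6 + 0/(-2))/5 = (-4*⅙ + 0*(-½))/5 = (-⅔ + 0)/5 = (⅕)*(-⅔) = -2/15 ≈ -0.13333)
0 + 84*((u*(-3))*r(0)) = 0 + 84*((-2/15*(-3))*(3*0)) = 0 + 84*((⅖)*0) = 0 + 84*0 = 0 + 0 = 0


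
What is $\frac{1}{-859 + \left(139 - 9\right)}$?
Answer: $- \frac{1}{729} \approx -0.0013717$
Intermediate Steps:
$\frac{1}{-859 + \left(139 - 9\right)} = \frac{1}{-859 + 130} = \frac{1}{-729} = - \frac{1}{729}$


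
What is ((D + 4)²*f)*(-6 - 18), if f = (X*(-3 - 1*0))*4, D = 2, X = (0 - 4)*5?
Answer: -207360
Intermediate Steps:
X = -20 (X = -4*5 = -20)
f = 240 (f = -20*(-3 - 1*0)*4 = -20*(-3 + 0)*4 = -20*(-3)*4 = 60*4 = 240)
((D + 4)²*f)*(-6 - 18) = ((2 + 4)²*240)*(-6 - 18) = (6²*240)*(-24) = (36*240)*(-24) = 8640*(-24) = -207360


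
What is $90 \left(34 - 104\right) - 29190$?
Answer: $-35490$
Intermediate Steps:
$90 \left(34 - 104\right) - 29190 = 90 \left(-70\right) - 29190 = -6300 - 29190 = -35490$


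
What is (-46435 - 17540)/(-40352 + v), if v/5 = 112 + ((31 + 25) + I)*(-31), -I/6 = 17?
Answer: 63975/32662 ≈ 1.9587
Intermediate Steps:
I = -102 (I = -6*17 = -102)
v = 7690 (v = 5*(112 + ((31 + 25) - 102)*(-31)) = 5*(112 + (56 - 102)*(-31)) = 5*(112 - 46*(-31)) = 5*(112 + 1426) = 5*1538 = 7690)
(-46435 - 17540)/(-40352 + v) = (-46435 - 17540)/(-40352 + 7690) = -63975/(-32662) = -63975*(-1/32662) = 63975/32662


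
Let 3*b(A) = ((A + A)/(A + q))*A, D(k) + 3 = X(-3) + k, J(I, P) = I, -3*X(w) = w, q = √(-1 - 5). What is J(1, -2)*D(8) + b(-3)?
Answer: 24/5 - 2*I*√6/5 ≈ 4.8 - 0.9798*I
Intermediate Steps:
q = I*√6 (q = √(-6) = I*√6 ≈ 2.4495*I)
X(w) = -w/3
D(k) = -2 + k (D(k) = -3 + (-⅓*(-3) + k) = -3 + (1 + k) = -2 + k)
b(A) = 2*A²/(3*(A + I*√6)) (b(A) = (((A + A)/(A + I*√6))*A)/3 = (((2*A)/(A + I*√6))*A)/3 = ((2*A/(A + I*√6))*A)/3 = (2*A²/(A + I*√6))/3 = 2*A²/(3*(A + I*√6)))
J(1, -2)*D(8) + b(-3) = 1*(-2 + 8) + (⅔)*(-3)²/(-3 + I*√6) = 1*6 + (⅔)*9/(-3 + I*√6) = 6 + 6/(-3 + I*√6)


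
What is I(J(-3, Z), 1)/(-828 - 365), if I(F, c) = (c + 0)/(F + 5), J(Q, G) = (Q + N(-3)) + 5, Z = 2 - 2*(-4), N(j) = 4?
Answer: -1/13123 ≈ -7.6202e-5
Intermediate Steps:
Z = 10 (Z = 2 + 8 = 10)
J(Q, G) = 9 + Q (J(Q, G) = (Q + 4) + 5 = (4 + Q) + 5 = 9 + Q)
I(F, c) = c/(5 + F)
I(J(-3, Z), 1)/(-828 - 365) = (1/(5 + (9 - 3)))/(-828 - 365) = (1/(5 + 6))/(-1193) = -1/(1193*11) = -1/1193*1/11 = -1/13123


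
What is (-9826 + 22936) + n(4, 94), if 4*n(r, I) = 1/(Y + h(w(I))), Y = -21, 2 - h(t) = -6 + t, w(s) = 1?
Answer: 734159/56 ≈ 13110.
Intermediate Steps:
h(t) = 8 - t (h(t) = 2 - (-6 + t) = 2 + (6 - t) = 8 - t)
n(r, I) = -1/56 (n(r, I) = 1/(4*(-21 + (8 - 1*1))) = 1/(4*(-21 + (8 - 1))) = 1/(4*(-21 + 7)) = (¼)/(-14) = (¼)*(-1/14) = -1/56)
(-9826 + 22936) + n(4, 94) = (-9826 + 22936) - 1/56 = 13110 - 1/56 = 734159/56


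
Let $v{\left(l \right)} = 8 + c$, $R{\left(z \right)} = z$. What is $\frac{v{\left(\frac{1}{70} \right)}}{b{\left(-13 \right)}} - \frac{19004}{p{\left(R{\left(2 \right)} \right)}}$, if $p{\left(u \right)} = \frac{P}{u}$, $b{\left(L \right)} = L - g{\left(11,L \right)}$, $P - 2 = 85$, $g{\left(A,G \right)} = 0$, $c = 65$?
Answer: $- \frac{500455}{1131} \approx -442.49$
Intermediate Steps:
$P = 87$ ($P = 2 + 85 = 87$)
$b{\left(L \right)} = L$ ($b{\left(L \right)} = L - 0 = L + 0 = L$)
$v{\left(l \right)} = 73$ ($v{\left(l \right)} = 8 + 65 = 73$)
$p{\left(u \right)} = \frac{87}{u}$
$\frac{v{\left(\frac{1}{70} \right)}}{b{\left(-13 \right)}} - \frac{19004}{p{\left(R{\left(2 \right)} \right)}} = \frac{73}{-13} - \frac{19004}{87 \cdot \frac{1}{2}} = 73 \left(- \frac{1}{13}\right) - \frac{19004}{87 \cdot \frac{1}{2}} = - \frac{73}{13} - \frac{19004}{\frac{87}{2}} = - \frac{73}{13} - \frac{38008}{87} = - \frac{500455}{1131}$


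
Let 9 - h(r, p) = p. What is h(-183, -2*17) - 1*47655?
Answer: -47612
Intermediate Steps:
h(r, p) = 9 - p
h(-183, -2*17) - 1*47655 = (9 - (-2)*17) - 1*47655 = (9 - 1*(-34)) - 47655 = (9 + 34) - 47655 = 43 - 47655 = -47612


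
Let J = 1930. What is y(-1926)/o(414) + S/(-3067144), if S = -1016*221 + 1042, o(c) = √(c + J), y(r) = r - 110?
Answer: 111747/1533572 - 509*√586/293 ≈ -41.980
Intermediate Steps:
y(r) = -110 + r
o(c) = √(1930 + c) (o(c) = √(c + 1930) = √(1930 + c))
S = -223494 (S = -224536 + 1042 = -223494)
y(-1926)/o(414) + S/(-3067144) = (-110 - 1926)/(√(1930 + 414)) - 223494/(-3067144) = -2036*√586/1172 - 223494*(-1/3067144) = -2036*√586/1172 + 111747/1533572 = -509*√586/293 + 111747/1533572 = 111747/1533572 - 509*√586/293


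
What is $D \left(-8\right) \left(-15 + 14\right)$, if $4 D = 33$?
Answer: $66$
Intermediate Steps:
$D = \frac{33}{4}$ ($D = \frac{1}{4} \cdot 33 = \frac{33}{4} \approx 8.25$)
$D \left(-8\right) \left(-15 + 14\right) = \frac{33}{4} \left(-8\right) \left(-15 + 14\right) = \left(-66\right) \left(-1\right) = 66$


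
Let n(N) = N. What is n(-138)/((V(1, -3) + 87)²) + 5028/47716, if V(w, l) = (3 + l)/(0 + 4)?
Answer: 2622677/30096867 ≈ 0.087141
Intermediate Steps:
V(w, l) = ¾ + l/4 (V(w, l) = (3 + l)/4 = (3 + l)*(¼) = ¾ + l/4)
n(-138)/((V(1, -3) + 87)²) + 5028/47716 = -138/((¾ + (¼)*(-3)) + 87)² + 5028/47716 = -138/((¾ - ¾) + 87)² + 5028*(1/47716) = -138/(0 + 87)² + 1257/11929 = -138/(87²) + 1257/11929 = -138/7569 + 1257/11929 = -138*1/7569 + 1257/11929 = -46/2523 + 1257/11929 = 2622677/30096867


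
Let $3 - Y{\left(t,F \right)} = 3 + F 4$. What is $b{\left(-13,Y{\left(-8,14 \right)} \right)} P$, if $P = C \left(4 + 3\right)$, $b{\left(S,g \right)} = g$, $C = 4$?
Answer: $-1568$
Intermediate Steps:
$Y{\left(t,F \right)} = - 4 F$ ($Y{\left(t,F \right)} = 3 - \left(3 + F 4\right) = 3 - \left(3 + 4 F\right) = - 4 F$)
$P = 28$ ($P = 4 \left(4 + 3\right) = 4 \cdot 7 = 28$)
$b{\left(-13,Y{\left(-8,14 \right)} \right)} P = \left(-4\right) 14 \cdot 28 = \left(-56\right) 28 = -1568$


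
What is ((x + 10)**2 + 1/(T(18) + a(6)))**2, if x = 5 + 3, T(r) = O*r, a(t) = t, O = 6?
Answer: 1364341969/12996 ≈ 1.0498e+5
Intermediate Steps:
T(r) = 6*r
x = 8
((x + 10)**2 + 1/(T(18) + a(6)))**2 = ((8 + 10)**2 + 1/(6*18 + 6))**2 = (18**2 + 1/(108 + 6))**2 = (324 + 1/114)**2 = (36937/114)**2 = 1364341969/12996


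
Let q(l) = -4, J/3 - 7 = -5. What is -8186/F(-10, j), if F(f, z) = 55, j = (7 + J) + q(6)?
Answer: -8186/55 ≈ -148.84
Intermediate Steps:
J = 6 (J = 21 + 3*(-5) = 21 - 15 = 6)
j = 9 (j = (7 + 6) - 4 = 13 - 4 = 9)
-8186/F(-10, j) = -8186/55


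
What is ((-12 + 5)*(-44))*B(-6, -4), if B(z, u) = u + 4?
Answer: 0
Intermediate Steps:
B(z, u) = 4 + u
((-12 + 5)*(-44))*B(-6, -4) = ((-12 + 5)*(-44))*(4 - 4) = -7*(-44)*0 = 308*0 = 0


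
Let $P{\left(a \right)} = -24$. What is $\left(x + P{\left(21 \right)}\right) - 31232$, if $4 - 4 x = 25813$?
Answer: $- \frac{150833}{4} \approx -37708.0$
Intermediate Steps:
$x = - \frac{25809}{4}$ ($x = 1 - \frac{25813}{4} = - \frac{25809}{4} \approx -6452.3$)
$\left(x + P{\left(21 \right)}\right) - 31232 = \left(- \frac{25809}{4} - 24\right) - 31232 = - \frac{25905}{4} - 31232 = - \frac{150833}{4}$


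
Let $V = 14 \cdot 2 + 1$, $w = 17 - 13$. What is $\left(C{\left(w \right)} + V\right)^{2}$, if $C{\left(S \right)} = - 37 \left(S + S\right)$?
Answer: $71289$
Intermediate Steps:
$w = 4$ ($w = 17 - 13 = 4$)
$V = 29$ ($V = 28 + 1 = 29$)
$C{\left(S \right)} = - 74 S$ ($C{\left(S \right)} = - 37 \cdot 2 S = - 74 S$)
$\left(C{\left(w \right)} + V\right)^{2} = \left(\left(-74\right) 4 + 29\right)^{2} = \left(-296 + 29\right)^{2} = \left(-267\right)^{2} = 71289$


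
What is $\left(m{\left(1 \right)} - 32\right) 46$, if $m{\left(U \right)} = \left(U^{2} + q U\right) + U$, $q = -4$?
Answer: $-1564$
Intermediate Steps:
$m{\left(U \right)} = U^{2} - 3 U$ ($m{\left(U \right)} = \left(U^{2} - 4 U\right) + U = U^{2} - 3 U$)
$\left(m{\left(1 \right)} - 32\right) 46 = \left(1 \left(-3 + 1\right) - 32\right) 46 = \left(1 \left(-2\right) - 32\right) 46 = \left(-2 - 32\right) 46 = \left(-34\right) 46 = -1564$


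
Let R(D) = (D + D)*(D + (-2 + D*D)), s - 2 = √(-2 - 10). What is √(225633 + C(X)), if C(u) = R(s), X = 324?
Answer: √(225481 + 8*I*√3) ≈ 474.85 + 0.015*I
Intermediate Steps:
s = 2 + 2*I*√3 (s = 2 + √(-2 - 10) = 2 + √(-12) = 2 + 2*I*√3 ≈ 2.0 + 3.4641*I)
R(D) = 2*D*(-2 + D + D²) (R(D) = (2*D)*(D + (-2 + D²)) = (2*D)*(-2 + D + D²) = 2*D*(-2 + D + D²))
C(u) = 2*(2 + 2*I*√3)*((2 + 2*I*√3)² + 2*I*√3) (C(u) = 2*(2 + 2*I*√3)*(-2 + (2 + 2*I*√3) + (2 + 2*I*√3)²) = 2*(2 + 2*I*√3)*((2 + 2*I*√3)² + 2*I*√3))
√(225633 + C(X)) = √(225633 + (-152 + 8*I*√3)) = √(225481 + 8*I*√3)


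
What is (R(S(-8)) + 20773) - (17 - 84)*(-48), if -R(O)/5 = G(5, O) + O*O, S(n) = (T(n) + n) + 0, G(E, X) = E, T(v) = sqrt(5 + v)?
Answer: 17227 + 80*I*sqrt(3) ≈ 17227.0 + 138.56*I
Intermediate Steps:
S(n) = n + sqrt(5 + n) (S(n) = (sqrt(5 + n) + n) + 0 = (n + sqrt(5 + n)) + 0 = n + sqrt(5 + n))
R(O) = -25 - 5*O**2 (R(O) = -5*(5 + O*O) = -5*(5 + O**2) = -25 - 5*O**2)
(R(S(-8)) + 20773) - (17 - 84)*(-48) = ((-25 - 5*(-8 + sqrt(5 - 8))**2) + 20773) - (17 - 84)*(-48) = ((-25 - 5*(-8 + sqrt(-3))**2) + 20773) - (-67)*(-48) = ((-25 - 5*(-8 + I*sqrt(3))**2) + 20773) - 1*3216 = (20748 - 5*(-8 + I*sqrt(3))**2) - 3216 = 17532 - 5*(-8 + I*sqrt(3))**2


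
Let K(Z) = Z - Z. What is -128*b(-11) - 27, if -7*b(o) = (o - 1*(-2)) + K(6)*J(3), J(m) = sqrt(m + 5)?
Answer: -1341/7 ≈ -191.57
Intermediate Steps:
K(Z) = 0
J(m) = sqrt(5 + m)
b(o) = -2/7 - o/7 (b(o) = -((o - 1*(-2)) + 0*sqrt(5 + 3))/7 = -((o + 2) + 0*sqrt(8))/7 = -((2 + o) + 0*(2*sqrt(2)))/7 = -((2 + o) + 0)/7 = -(2 + o)/7 = -2/7 - o/7)
-128*b(-11) - 27 = -128*(-2/7 - 1/7*(-11)) - 27 = -128*(-2/7 + 11/7) - 27 = -128*9/7 - 27 = -1152/7 - 27 = -1341/7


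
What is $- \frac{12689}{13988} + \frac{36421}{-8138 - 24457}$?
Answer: $- \frac{923054903}{455938860} \approx -2.0245$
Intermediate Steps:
$- \frac{12689}{13988} + \frac{36421}{-8138 - 24457} = \left(-12689\right) \frac{1}{13988} + \frac{36421}{-32595} = - \frac{12689}{13988} + 36421 \left(- \frac{1}{32595}\right) = - \frac{12689}{13988} - \frac{36421}{32595} = - \frac{923054903}{455938860}$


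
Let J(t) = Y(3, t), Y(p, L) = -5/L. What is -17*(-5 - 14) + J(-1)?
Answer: 328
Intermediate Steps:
J(t) = -5/t
-17*(-5 - 14) + J(-1) = -17*(-5 - 14) - 5/(-1) = -17*(-19) - 5*(-1) = 323 + 5 = 328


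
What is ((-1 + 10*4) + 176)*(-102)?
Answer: -21930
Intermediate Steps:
((-1 + 10*4) + 176)*(-102) = ((-1 + 40) + 176)*(-102) = (39 + 176)*(-102) = 215*(-102) = -21930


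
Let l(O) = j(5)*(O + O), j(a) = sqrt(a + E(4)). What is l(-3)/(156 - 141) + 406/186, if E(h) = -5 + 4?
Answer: 643/465 ≈ 1.3828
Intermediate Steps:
E(h) = -1
j(a) = sqrt(-1 + a) (j(a) = sqrt(a - 1) = sqrt(-1 + a))
l(O) = 4*O (l(O) = sqrt(-1 + 5)*(O + O) = sqrt(4)*(2*O) = 2*(2*O) = 4*O)
l(-3)/(156 - 141) + 406/186 = (4*(-3))/(156 - 141) + 406/186 = -12/15 + 406*(1/186) = -12*1/15 + 203/93 = -4/5 + 203/93 = 643/465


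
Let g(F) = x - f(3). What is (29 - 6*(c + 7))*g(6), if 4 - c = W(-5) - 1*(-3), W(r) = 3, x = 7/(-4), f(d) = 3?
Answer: 19/4 ≈ 4.7500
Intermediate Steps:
x = -7/4 (x = 7*(-¼) = -7/4 ≈ -1.7500)
c = -2 (c = 4 - (3 - 1*(-3)) = 4 - (3 + 3) = 4 - 1*6 = 4 - 6 = -2)
g(F) = -19/4 (g(F) = -7/4 - 1*3 = -7/4 - 3 = -19/4)
(29 - 6*(c + 7))*g(6) = (29 - 6*(-2 + 7))*(-19/4) = (29 - 6*5)*(-19/4) = (29 - 30)*(-19/4) = -1*(-19/4) = 19/4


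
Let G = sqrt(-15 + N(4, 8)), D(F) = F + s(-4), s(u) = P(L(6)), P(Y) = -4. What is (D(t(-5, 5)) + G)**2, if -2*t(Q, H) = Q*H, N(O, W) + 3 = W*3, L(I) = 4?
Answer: 313/4 + 17*sqrt(6) ≈ 119.89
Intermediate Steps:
N(O, W) = -3 + 3*W (N(O, W) = -3 + W*3 = -3 + 3*W)
t(Q, H) = -H*Q/2 (t(Q, H) = -Q*H/2 = -H*Q/2)
s(u) = -4
D(F) = -4 + F (D(F) = F - 4 = -4 + F)
G = sqrt(6) (G = sqrt(-15 + (-3 + 3*8)) = sqrt(-15 + (-3 + 24)) = sqrt(-15 + 21) = sqrt(6) ≈ 2.4495)
(D(t(-5, 5)) + G)**2 = ((-4 - 1/2*5*(-5)) + sqrt(6))**2 = ((-4 + 25/2) + sqrt(6))**2 = (17/2 + sqrt(6))**2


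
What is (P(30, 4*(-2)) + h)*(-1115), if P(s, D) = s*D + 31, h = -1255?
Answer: 1632360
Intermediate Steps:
P(s, D) = 31 + D*s (P(s, D) = D*s + 31 = 31 + D*s)
(P(30, 4*(-2)) + h)*(-1115) = ((31 + (4*(-2))*30) - 1255)*(-1115) = ((31 - 8*30) - 1255)*(-1115) = ((31 - 240) - 1255)*(-1115) = (-209 - 1255)*(-1115) = -1464*(-1115) = 1632360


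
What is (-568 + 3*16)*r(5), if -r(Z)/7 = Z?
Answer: 18200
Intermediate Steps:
r(Z) = -7*Z
(-568 + 3*16)*r(5) = (-568 + 3*16)*(-7*5) = (-568 + 48)*(-35) = -520*(-35) = 18200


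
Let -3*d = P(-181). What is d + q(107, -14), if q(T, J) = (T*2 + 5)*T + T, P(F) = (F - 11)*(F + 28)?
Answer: 13748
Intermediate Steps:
P(F) = (-11 + F)*(28 + F)
d = -9792 (d = -(-308 + (-181)² + 17*(-181))/3 = -(-308 + 32761 - 3077)/3 = -⅓*29376 = -9792)
q(T, J) = T + T*(5 + 2*T) (q(T, J) = (2*T + 5)*T + T = (5 + 2*T)*T + T = T*(5 + 2*T) + T = T + T*(5 + 2*T))
d + q(107, -14) = -9792 + 2*107*(3 + 107) = -9792 + 2*107*110 = -9792 + 23540 = 13748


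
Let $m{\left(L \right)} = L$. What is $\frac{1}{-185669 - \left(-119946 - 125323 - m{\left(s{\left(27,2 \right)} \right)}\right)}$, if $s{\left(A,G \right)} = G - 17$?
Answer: $\frac{1}{59585} \approx 1.6783 \cdot 10^{-5}$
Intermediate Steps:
$s{\left(A,G \right)} = -17 + G$
$\frac{1}{-185669 - \left(-119946 - 125323 - m{\left(s{\left(27,2 \right)} \right)}\right)} = \frac{1}{-185669 + \left(\left(-17 + 2\right) - \left(-119946 - 125323\right)\right)} = \frac{1}{-185669 - -245254} = \frac{1}{-185669 + \left(-15 + 245269\right)} = \frac{1}{-185669 + 245254} = \frac{1}{59585}$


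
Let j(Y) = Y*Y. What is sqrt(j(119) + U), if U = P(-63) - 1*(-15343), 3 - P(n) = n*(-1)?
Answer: 2*sqrt(7361) ≈ 171.59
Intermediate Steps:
P(n) = 3 + n (P(n) = 3 - n*(-1) = 3 - (-1)*n = 3 + n)
U = 15283 (U = (3 - 63) - 1*(-15343) = -60 + 15343 = 15283)
j(Y) = Y**2
sqrt(j(119) + U) = sqrt(119**2 + 15283) = sqrt(14161 + 15283) = sqrt(29444) = 2*sqrt(7361)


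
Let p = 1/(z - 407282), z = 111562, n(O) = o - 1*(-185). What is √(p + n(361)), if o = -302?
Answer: I*√2557921887130/147860 ≈ 10.817*I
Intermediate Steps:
n(O) = -117 (n(O) = -302 - 1*(-185) = -302 + 185 = -117)
p = -1/295720 (p = 1/(111562 - 407282) = 1/(-295720) = -1/295720 ≈ -3.3816e-6)
√(p + n(361)) = √(-1/295720 - 117) = √(-34599241/295720) = I*√2557921887130/147860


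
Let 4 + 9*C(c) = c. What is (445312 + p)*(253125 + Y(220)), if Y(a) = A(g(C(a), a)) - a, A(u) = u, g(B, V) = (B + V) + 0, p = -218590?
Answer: 57394447578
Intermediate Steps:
C(c) = -4/9 + c/9
g(B, V) = B + V
Y(a) = -4/9 + a/9 (Y(a) = ((-4/9 + a/9) + a) - a = (-4/9 + 10*a/9) - a = -4/9 + a/9)
(445312 + p)*(253125 + Y(220)) = (445312 - 218590)*(253125 + (-4/9 + (⅑)*220)) = 226722*(253125 + (-4/9 + 220/9)) = 226722*(253125 + 24) = 226722*253149 = 57394447578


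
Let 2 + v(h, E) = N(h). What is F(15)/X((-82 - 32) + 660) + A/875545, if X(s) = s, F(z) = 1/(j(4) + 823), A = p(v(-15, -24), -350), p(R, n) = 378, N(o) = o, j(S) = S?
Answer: 171558421/395345340390 ≈ 0.00043395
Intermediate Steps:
v(h, E) = -2 + h
A = 378
F(z) = 1/827 (F(z) = 1/(4 + 823) = 1/827)
F(15)/X((-82 - 32) + 660) + A/875545 = 1/(827*((-82 - 32) + 660)) + 378/875545 = 1/(827*(-114 + 660)) + 378*(1/875545) = (1/827)/546 + 378/875545 = (1/827)*(1/546) + 378/875545 = 1/451542 + 378/875545 = 171558421/395345340390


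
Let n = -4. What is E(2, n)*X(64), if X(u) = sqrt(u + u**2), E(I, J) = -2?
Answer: -16*sqrt(65) ≈ -129.00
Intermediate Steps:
E(2, n)*X(64) = -2*8*sqrt(1 + 64) = -2*8*sqrt(65) = -16*sqrt(65)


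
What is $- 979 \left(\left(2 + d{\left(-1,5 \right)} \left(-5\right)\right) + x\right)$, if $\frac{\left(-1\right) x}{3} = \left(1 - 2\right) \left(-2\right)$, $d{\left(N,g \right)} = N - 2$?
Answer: $-10769$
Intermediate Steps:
$d{\left(N,g \right)} = -2 + N$
$x = -6$ ($x = - 3 \left(1 - 2\right) \left(-2\right) = - 3 \left(\left(-1\right) \left(-2\right)\right) = \left(-3\right) 2 = -6$)
$- 979 \left(\left(2 + d{\left(-1,5 \right)} \left(-5\right)\right) + x\right) = - 979 \left(\left(2 + \left(-2 - 1\right) \left(-5\right)\right) - 6\right) = - 979 \left(\left(2 - -15\right) - 6\right) = - 979 \left(\left(2 + 15\right) - 6\right) = - 979 \left(17 - 6\right) = \left(-979\right) 11 = -10769$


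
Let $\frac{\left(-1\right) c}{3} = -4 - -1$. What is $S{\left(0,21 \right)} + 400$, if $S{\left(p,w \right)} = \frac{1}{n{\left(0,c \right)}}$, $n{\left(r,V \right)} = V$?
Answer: $\frac{3601}{9} \approx 400.11$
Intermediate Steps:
$c = 9$ ($c = - 3 \left(-4 - -1\right) = - 3 \left(-4 + 1\right) = \left(-3\right) \left(-3\right) = 9$)
$S{\left(p,w \right)} = \frac{1}{9}$
$S{\left(0,21 \right)} + 400 = \frac{1}{9} + 400 = \frac{3601}{9}$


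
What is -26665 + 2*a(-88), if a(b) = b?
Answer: -26841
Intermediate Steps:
-26665 + 2*a(-88) = -26665 + 2*(-88) = -26665 - 176 = -26841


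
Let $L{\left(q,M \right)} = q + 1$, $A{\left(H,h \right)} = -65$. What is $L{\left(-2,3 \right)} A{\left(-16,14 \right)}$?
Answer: $65$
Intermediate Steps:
$L{\left(q,M \right)} = 1 + q$
$L{\left(-2,3 \right)} A{\left(-16,14 \right)} = \left(1 - 2\right) \left(-65\right) = \left(-1\right) \left(-65\right) = 65$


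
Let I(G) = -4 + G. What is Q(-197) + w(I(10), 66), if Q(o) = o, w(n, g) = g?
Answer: -131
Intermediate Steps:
Q(-197) + w(I(10), 66) = -197 + 66 = -131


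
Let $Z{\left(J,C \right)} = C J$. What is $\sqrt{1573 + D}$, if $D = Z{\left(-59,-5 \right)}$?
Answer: $2 \sqrt{467} \approx 43.22$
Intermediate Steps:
$D = 295$ ($D = \left(-5\right) \left(-59\right) = 295$)
$\sqrt{1573 + D} = \sqrt{1573 + 295} = \sqrt{1868} = 2 \sqrt{467}$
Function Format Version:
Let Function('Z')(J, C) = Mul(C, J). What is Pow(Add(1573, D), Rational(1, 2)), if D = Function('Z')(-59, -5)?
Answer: Mul(2, Pow(467, Rational(1, 2))) ≈ 43.220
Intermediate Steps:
D = 295 (D = Mul(-5, -59) = 295)
Pow(Add(1573, D), Rational(1, 2)) = Pow(Add(1573, 295), Rational(1, 2)) = Pow(1868, Rational(1, 2)) = Mul(2, Pow(467, Rational(1, 2)))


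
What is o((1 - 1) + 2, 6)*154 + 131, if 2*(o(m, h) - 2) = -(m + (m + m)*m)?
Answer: -331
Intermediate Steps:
o(m, h) = 2 - m**2 - m/2 (o(m, h) = 2 + (-(m + (m + m)*m))/2 = 2 + (-(m + (2*m)*m))/2 = 2 + (-(m + 2*m**2))/2 = 2 + (-m - 2*m**2)/2 = 2 + (-m**2 - m/2) = 2 - m**2 - m/2)
o((1 - 1) + 2, 6)*154 + 131 = (2 - ((1 - 1) + 2)**2 - ((1 - 1) + 2)/2)*154 + 131 = (2 - (0 + 2)**2 - (0 + 2)/2)*154 + 131 = (2 - 1*2**2 - 1/2*2)*154 + 131 = (2 - 1*4 - 1)*154 + 131 = (2 - 4 - 1)*154 + 131 = -3*154 + 131 = -462 + 131 = -331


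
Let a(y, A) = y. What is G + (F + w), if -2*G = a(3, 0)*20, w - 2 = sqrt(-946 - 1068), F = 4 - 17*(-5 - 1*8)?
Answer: 197 + I*sqrt(2014) ≈ 197.0 + 44.878*I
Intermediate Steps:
F = 225 (F = 4 - 17*(-5 - 8) = 4 - 17*(-13) = 4 + 221 = 225)
w = 2 + I*sqrt(2014) (w = 2 + sqrt(-946 - 1068) = 2 + sqrt(-2014) = 2 + I*sqrt(2014) ≈ 2.0 + 44.878*I)
G = -30 (G = -3*20/2 = -1/2*60 = -30)
G + (F + w) = -30 + (225 + (2 + I*sqrt(2014))) = -30 + (227 + I*sqrt(2014)) = 197 + I*sqrt(2014)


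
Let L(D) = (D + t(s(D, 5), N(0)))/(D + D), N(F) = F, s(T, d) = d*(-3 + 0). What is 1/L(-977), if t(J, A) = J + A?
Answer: 977/496 ≈ 1.9698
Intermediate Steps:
s(T, d) = -3*d (s(T, d) = d*(-3) = -3*d)
t(J, A) = A + J
L(D) = (-15 + D)/(2*D) (L(D) = (D + (0 - 3*5))/(D + D) = (D + (0 - 15))/((2*D)) = (D - 15)*(1/(2*D)) = (-15 + D)*(1/(2*D)) = (-15 + D)/(2*D))
1/L(-977) = 1/((1/2)*(-15 - 977)/(-977)) = 1/((1/2)*(-1/977)*(-992)) = 1/(496/977) = 977/496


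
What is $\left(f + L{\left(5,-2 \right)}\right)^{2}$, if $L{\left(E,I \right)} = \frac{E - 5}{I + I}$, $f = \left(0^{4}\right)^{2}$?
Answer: $0$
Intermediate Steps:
$f = 0$ ($f = 0^{2} = 0$)
$L{\left(E,I \right)} = \frac{-5 + E}{2 I}$
$\left(f + L{\left(5,-2 \right)}\right)^{2} = \left(0 + \frac{-5 + 5}{2 \left(-2\right)}\right)^{2} = \left(0 + \frac{1}{2} \left(- \frac{1}{2}\right) 0\right)^{2} = \left(0 + 0\right)^{2} = 0^{2} = 0$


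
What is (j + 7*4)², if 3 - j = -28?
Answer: 3481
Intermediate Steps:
j = 31 (j = 3 - 1*(-28) = 3 + 28 = 31)
(j + 7*4)² = (31 + 7*4)² = (31 + 28)² = 59² = 3481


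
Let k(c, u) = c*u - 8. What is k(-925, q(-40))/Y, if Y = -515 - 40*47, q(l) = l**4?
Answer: 2368000008/2395 ≈ 9.8873e+5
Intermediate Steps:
k(c, u) = -8 + c*u
Y = -2395 (Y = -515 - 1880 = -2395)
k(-925, q(-40))/Y = (-8 - 925*(-40)**4)/(-2395) = (-8 - 925*2560000)*(-1/2395) = (-8 - 2368000000)*(-1/2395) = -2368000008*(-1/2395) = 2368000008/2395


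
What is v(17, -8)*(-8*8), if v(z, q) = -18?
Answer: 1152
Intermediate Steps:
v(17, -8)*(-8*8) = -(-144)*8 = -18*(-64) = 1152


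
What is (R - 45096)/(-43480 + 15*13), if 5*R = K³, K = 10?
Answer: 44896/43285 ≈ 1.0372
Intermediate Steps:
R = 200 (R = (⅕)*10³ = (⅕)*1000 = 200)
(R - 45096)/(-43480 + 15*13) = (200 - 45096)/(-43480 + 15*13) = -44896/(-43480 + 195) = -44896/(-43285) = -44896*(-1/43285) = 44896/43285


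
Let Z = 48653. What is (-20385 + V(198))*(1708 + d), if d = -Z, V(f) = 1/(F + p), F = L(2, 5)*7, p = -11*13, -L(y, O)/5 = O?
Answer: 304317723295/318 ≈ 9.5697e+8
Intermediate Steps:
L(y, O) = -5*O
p = -143
F = -175 (F = -5*5*7 = -25*7 = -175)
V(f) = -1/318 (V(f) = 1/(-175 - 143) = 1/(-318) = -1/318)
d = -48653 (d = -1*48653 = -48653)
(-20385 + V(198))*(1708 + d) = (-20385 - 1/318)*(1708 - 48653) = -6482431/318*(-46945) = 304317723295/318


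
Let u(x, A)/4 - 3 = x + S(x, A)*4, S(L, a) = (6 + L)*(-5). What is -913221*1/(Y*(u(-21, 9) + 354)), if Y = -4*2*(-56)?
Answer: -304407/221312 ≈ -1.3755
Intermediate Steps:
S(L, a) = -30 - 5*L
Y = 448 (Y = -8*(-56) = 448)
u(x, A) = -468 - 76*x (u(x, A) = 12 + 4*(x + (-30 - 5*x)*4) = 12 + 4*(x + (-120 - 20*x)) = 12 + 4*(-120 - 19*x) = 12 + (-480 - 76*x) = -468 - 76*x)
-913221*1/(Y*(u(-21, 9) + 354)) = -913221*1/(448*((-468 - 76*(-21)) + 354)) = -913221*1/(448*((-468 + 1596) + 354)) = -913221*1/(448*(1128 + 354)) = -913221/(448*1482) = -913221/663936 = -913221*1/663936 = -304407/221312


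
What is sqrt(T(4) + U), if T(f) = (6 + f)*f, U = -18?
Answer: sqrt(22) ≈ 4.6904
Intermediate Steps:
T(f) = f*(6 + f)
sqrt(T(4) + U) = sqrt(4*(6 + 4) - 18) = sqrt(4*10 - 18) = sqrt(40 - 18) = sqrt(22)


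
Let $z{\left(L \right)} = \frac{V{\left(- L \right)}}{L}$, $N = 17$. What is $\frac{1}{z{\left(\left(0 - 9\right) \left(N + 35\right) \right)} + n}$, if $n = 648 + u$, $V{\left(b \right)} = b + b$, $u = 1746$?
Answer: $\frac{1}{2392} \approx 0.00041806$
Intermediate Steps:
$V{\left(b \right)} = 2 b$
$z{\left(L \right)} = -2$ ($z{\left(L \right)} = \frac{2 \left(- L\right)}{L} = \frac{\left(-2\right) L}{L} = -2$)
$n = 2394$ ($n = 648 + 1746 = 2394$)
$\frac{1}{z{\left(\left(0 - 9\right) \left(N + 35\right) \right)} + n} = \frac{1}{-2 + 2394} = \frac{1}{2392}$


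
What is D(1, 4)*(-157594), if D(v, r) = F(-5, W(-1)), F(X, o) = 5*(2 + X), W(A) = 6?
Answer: 2363910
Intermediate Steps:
F(X, o) = 10 + 5*X
D(v, r) = -15 (D(v, r) = 10 + 5*(-5) = 10 - 25 = -15)
D(1, 4)*(-157594) = -15*(-157594) = 2363910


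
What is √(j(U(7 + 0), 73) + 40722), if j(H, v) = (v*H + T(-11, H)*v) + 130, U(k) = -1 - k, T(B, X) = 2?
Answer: 11*√334 ≈ 201.03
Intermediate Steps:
j(H, v) = 130 + 2*v + H*v (j(H, v) = (v*H + 2*v) + 130 = (H*v + 2*v) + 130 = (2*v + H*v) + 130 = 130 + 2*v + H*v)
√(j(U(7 + 0), 73) + 40722) = √((130 + 2*73 + (-1 - (7 + 0))*73) + 40722) = √((130 + 146 + (-1 - 1*7)*73) + 40722) = √((130 + 146 + (-1 - 7)*73) + 40722) = √((130 + 146 - 8*73) + 40722) = √((130 + 146 - 584) + 40722) = √(-308 + 40722) = √40414 = 11*√334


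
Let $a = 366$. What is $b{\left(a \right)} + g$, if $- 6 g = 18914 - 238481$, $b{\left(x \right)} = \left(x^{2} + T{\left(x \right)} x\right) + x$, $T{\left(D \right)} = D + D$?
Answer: $\frac{877657}{2} \approx 4.3883 \cdot 10^{5}$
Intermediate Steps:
$T{\left(D \right)} = 2 D$
$b{\left(x \right)} = x + 3 x^{2}$ ($b{\left(x \right)} = \left(x^{2} + 2 x x\right) + x = \left(x^{2} + 2 x^{2}\right) + x = 3 x^{2} + x = x + 3 x^{2}$)
$g = \frac{73189}{2}$ ($g = - \frac{18914 - 238481}{6} = \left(- \frac{1}{6}\right) \left(-219567\right) = \frac{73189}{2} \approx 36595.0$)
$b{\left(a \right)} + g = 366 \left(1 + 3 \cdot 366\right) + \frac{73189}{2} = 366 \left(1 + 1098\right) + \frac{73189}{2} = 366 \cdot 1099 + \frac{73189}{2} = 402234 + \frac{73189}{2} = \frac{877657}{2}$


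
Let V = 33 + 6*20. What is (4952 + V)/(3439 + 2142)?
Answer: 5105/5581 ≈ 0.91471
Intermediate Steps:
V = 153 (V = 33 + 120 = 153)
(4952 + V)/(3439 + 2142) = (4952 + 153)/(3439 + 2142) = 5105/5581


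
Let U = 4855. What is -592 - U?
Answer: -5447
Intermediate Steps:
-592 - U = -592 - 1*4855 = -592 - 4855 = -5447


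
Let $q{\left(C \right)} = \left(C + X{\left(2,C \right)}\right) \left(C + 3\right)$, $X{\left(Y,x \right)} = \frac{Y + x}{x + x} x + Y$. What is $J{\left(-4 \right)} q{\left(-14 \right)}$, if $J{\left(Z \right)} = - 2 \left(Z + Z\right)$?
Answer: $3168$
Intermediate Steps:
$J{\left(Z \right)} = - 4 Z$ ($J{\left(Z \right)} = - 2 \cdot 2 Z = - 4 Z$)
$X{\left(Y,x \right)} = \frac{x}{2} + \frac{3 Y}{2}$ ($X{\left(Y,x \right)} = \frac{Y + x}{2 x} x + Y = \left(\frac{Y}{2} + \frac{x}{2}\right) + Y = \frac{x}{2} + \frac{3 Y}{2}$)
$q{\left(C \right)} = \left(3 + C\right) \left(3 + \frac{3 C}{2}\right)$ ($q{\left(C \right)} = \left(C + \left(\frac{C}{2} + \frac{3}{2} \cdot 2\right)\right) \left(C + 3\right) = \left(C + \left(\frac{C}{2} + 3\right)\right) \left(3 + C\right) = \left(C + \left(3 + \frac{C}{2}\right)\right) \left(3 + C\right) = \left(3 + \frac{3 C}{2}\right) \left(3 + C\right) = \left(3 + C\right) \left(3 + \frac{3 C}{2}\right)$)
$J{\left(-4 \right)} q{\left(-14 \right)} = \left(-4\right) \left(-4\right) \left(9 + \frac{3 \left(-14\right)^{2}}{2} + \frac{15}{2} \left(-14\right)\right) = 16 \left(9 + \frac{3}{2} \cdot 196 - 105\right) = 16 \left(9 + 294 - 105\right) = 16 \cdot 198 = 3168$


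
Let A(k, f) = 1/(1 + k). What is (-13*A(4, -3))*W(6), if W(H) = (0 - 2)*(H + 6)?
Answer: 312/5 ≈ 62.400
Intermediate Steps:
W(H) = -12 - 2*H (W(H) = -2*(6 + H) = -12 - 2*H)
(-13*A(4, -3))*W(6) = (-13/(1 + 4))*(-12 - 2*6) = (-13/5)*(-12 - 12) = -13*⅕*(-24) = -13/5*(-24) = 312/5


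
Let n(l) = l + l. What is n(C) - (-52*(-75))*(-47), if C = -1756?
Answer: 179788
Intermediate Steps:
n(l) = 2*l
n(C) - (-52*(-75))*(-47) = 2*(-1756) - (-52*(-75))*(-47) = -3512 - 3900*(-47) = -3512 - 1*(-183300) = -3512 + 183300 = 179788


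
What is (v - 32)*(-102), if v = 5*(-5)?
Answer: 5814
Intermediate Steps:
v = -25
(v - 32)*(-102) = (-25 - 32)*(-102) = -57*(-102) = 5814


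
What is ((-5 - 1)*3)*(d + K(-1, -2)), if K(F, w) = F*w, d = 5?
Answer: -126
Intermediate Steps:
((-5 - 1)*3)*(d + K(-1, -2)) = ((-5 - 1)*3)*(5 - 1*(-2)) = (-6*3)*(5 + 2) = -18*7 = -126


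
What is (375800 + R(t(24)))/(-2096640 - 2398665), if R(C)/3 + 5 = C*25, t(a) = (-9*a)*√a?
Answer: -75157/899061 + 2160*√6/299687 ≈ -0.065940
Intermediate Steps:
t(a) = -9*a^(3/2)
R(C) = -15 + 75*C (R(C) = -15 + 3*(C*25) = -15 + 3*(25*C) = -15 + 75*C)
(375800 + R(t(24)))/(-2096640 - 2398665) = (375800 + (-15 + 75*(-432*√6)))/(-2096640 - 2398665) = (375800 + (-15 + 75*(-432*√6)))/(-4495305) = (375800 + (-15 + 75*(-432*√6)))*(-1/4495305) = (375800 + (-15 - 32400*√6))*(-1/4495305) = (375785 - 32400*√6)*(-1/4495305) = -75157/899061 + 2160*√6/299687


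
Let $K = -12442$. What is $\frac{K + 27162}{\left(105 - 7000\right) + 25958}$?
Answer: $\frac{14720}{19063} \approx 0.77218$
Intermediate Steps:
$\frac{K + 27162}{\left(105 - 7000\right) + 25958} = \frac{-12442 + 27162}{\left(105 - 7000\right) + 25958} = \frac{14720}{\left(105 - 7000\right) + 25958} = \frac{14720}{-6895 + 25958} = \frac{14720}{19063}$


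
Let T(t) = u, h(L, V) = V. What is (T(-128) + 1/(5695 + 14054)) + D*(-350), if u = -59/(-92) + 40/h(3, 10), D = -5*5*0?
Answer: 8432915/1816908 ≈ 4.6414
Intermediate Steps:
D = 0 (D = -25*0 = 0)
u = 427/92 (u = -59/(-92) + 40/10 = -59*(-1/92) + 40*(⅒) = 59/92 + 4 = 427/92 ≈ 4.6413)
T(t) = 427/92
(T(-128) + 1/(5695 + 14054)) + D*(-350) = (427/92 + 1/(5695 + 14054)) + 0*(-350) = (427/92 + 1/19749) + 0 = 8432915/1816908 + 0 = 8432915/1816908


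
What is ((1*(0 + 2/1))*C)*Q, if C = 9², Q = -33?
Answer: -5346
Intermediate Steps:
C = 81
((1*(0 + 2/1))*C)*Q = ((1*(0 + 2/1))*81)*(-33) = ((1*(0 + 2*1))*81)*(-33) = ((1*(0 + 2))*81)*(-33) = ((1*2)*81)*(-33) = (2*81)*(-33) = 162*(-33) = -5346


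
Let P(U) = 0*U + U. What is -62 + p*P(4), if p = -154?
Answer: -678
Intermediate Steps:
P(U) = U (P(U) = 0 + U = U)
-62 + p*P(4) = -62 - 154*4 = -62 - 616 = -678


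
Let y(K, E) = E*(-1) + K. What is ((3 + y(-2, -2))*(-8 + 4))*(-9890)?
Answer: 118680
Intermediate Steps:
y(K, E) = K - E (y(K, E) = -E + K = K - E)
((3 + y(-2, -2))*(-8 + 4))*(-9890) = ((3 + (-2 - 1*(-2)))*(-8 + 4))*(-9890) = ((3 + (-2 + 2))*(-4))*(-9890) = ((3 + 0)*(-4))*(-9890) = (3*(-4))*(-9890) = -12*(-9890) = 118680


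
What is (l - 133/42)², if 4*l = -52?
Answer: 9409/36 ≈ 261.36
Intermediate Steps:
l = -13 (l = (¼)*(-52) = -13)
(l - 133/42)² = (-13 - 133/42)² = (-13 - 133*1/42)² = (-13 - 19/6)² = (-97/6)² = 9409/36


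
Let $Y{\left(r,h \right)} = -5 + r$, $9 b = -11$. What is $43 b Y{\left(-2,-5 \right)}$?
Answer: $\frac{3311}{9} \approx 367.89$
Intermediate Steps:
$b = - \frac{11}{9}$ ($b = \frac{1}{9} \left(-11\right) = - \frac{11}{9} \approx -1.2222$)
$43 b Y{\left(-2,-5 \right)} = 43 \left(- \frac{11}{9}\right) \left(-5 - 2\right) = \left(- \frac{473}{9}\right) \left(-7\right) = \frac{3311}{9}$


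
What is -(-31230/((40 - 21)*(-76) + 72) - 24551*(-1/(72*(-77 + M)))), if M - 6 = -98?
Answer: -86580667/4173624 ≈ -20.745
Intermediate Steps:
M = -92 (M = 6 - 98 = -92)
-(-31230/((40 - 21)*(-76) + 72) - 24551*(-1/(72*(-77 + M)))) = -(-31230/((40 - 21)*(-76) + 72) - 24551*(-1/(72*(-77 - 92)))) = -(-31230/(19*(-76) + 72) - 24551/((-169*(-72)))) = -(-31230/(-1444 + 72) - 24551/12168) = -(-31230/(-1372) - 24551*1/12168) = -(-31230*(-1/1372) - 24551/12168) = -(15615/686 - 24551/12168) = -1*86580667/4173624 = -86580667/4173624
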